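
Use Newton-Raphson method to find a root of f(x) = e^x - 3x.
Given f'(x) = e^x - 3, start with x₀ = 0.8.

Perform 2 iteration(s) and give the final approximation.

f(x) = e^x - 3x
f'(x) = e^x - 3
x₀ = 0.8

Newton-Raphson formula: x_{n+1} = x_n - f(x_n)/f'(x_n)

Iteration 1:
  f(0.800000) = -0.174459
  f'(0.800000) = -0.774459
  x_1 = 0.800000 - (-0.174459)/(-0.774459) = 0.574734
Iteration 2:
  f(0.574734) = 0.052456
  f'(0.574734) = -1.223342
  x_2 = 0.574734 - 0.052456/(-1.223342) = 0.617613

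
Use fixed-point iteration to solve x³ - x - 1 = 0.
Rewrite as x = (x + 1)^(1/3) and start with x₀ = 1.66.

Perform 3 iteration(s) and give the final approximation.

Equation: x³ - x - 1 = 0
Fixed-point form: x = (x + 1)^(1/3)
x₀ = 1.66

x_1 = g(1.660000) = 1.385566
x_2 = g(1.385566) = 1.336176
x_3 = g(1.336176) = 1.326891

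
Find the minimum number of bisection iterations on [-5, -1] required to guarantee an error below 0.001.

We need (b-a)/2^n ≤ 0.001
(-1 - (-5))/2^n ≤ 0.001
4/2^n ≤ 0.001
2^n ≥ 4000
n ≥ log₂(4000) = 11.97
n ≥ 12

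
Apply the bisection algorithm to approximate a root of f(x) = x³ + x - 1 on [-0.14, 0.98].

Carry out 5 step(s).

f(x) = x³ + x - 1
Initial interval: [-0.14, 0.98]

Iteration 1:
  c_1 = (-0.140000 + 0.980000)/2 = 0.420000
  f(c_1) = f(0.420000) = -0.505912
  f(a) × f(c) ≥ 0, new interval: [0.420000, 0.980000]
Iteration 2:
  c_2 = (0.420000 + 0.980000)/2 = 0.700000
  f(c_2) = f(0.700000) = 0.043000
  f(a) × f(c) < 0, new interval: [0.420000, 0.700000]
Iteration 3:
  c_3 = (0.420000 + 0.700000)/2 = 0.560000
  f(c_3) = f(0.560000) = -0.264384
  f(a) × f(c) ≥ 0, new interval: [0.560000, 0.700000]
Iteration 4:
  c_4 = (0.560000 + 0.700000)/2 = 0.630000
  f(c_4) = f(0.630000) = -0.119953
  f(a) × f(c) ≥ 0, new interval: [0.630000, 0.700000]
Iteration 5:
  c_5 = (0.630000 + 0.700000)/2 = 0.665000
  f(c_5) = f(0.665000) = -0.040920
  f(a) × f(c) ≥ 0, new interval: [0.665000, 0.700000]

After 5 iteration(s), the approximation is c_5 = 0.665000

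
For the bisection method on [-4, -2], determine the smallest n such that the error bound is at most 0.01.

We need (b-a)/2^n ≤ 0.01
(-2 - (-4))/2^n ≤ 0.01
2/2^n ≤ 0.01
2^n ≥ 200
n ≥ log₂(200) = 7.64
n ≥ 8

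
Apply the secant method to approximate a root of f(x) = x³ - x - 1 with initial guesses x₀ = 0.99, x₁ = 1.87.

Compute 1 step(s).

f(x) = x³ - x - 1
x₀ = 0.99, x₁ = 1.87

Secant formula: x_{n+1} = x_n - f(x_n)(x_n - x_{n-1})/(f(x_n) - f(x_{n-1}))

Iteration 1:
  f(0.990000) = -1.019701
  f(1.870000) = 3.669203
  x_2 = 1.870000 - 3.669203×(1.870000 - 0.990000)/(3.669203 - (-1.019701))
       = 1.181375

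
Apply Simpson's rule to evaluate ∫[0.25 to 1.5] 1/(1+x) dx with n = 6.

f(x) = 1/(1+x)
a = 0.25, b = 1.5, n = 6
h = (b - a)/n = 0.208333

Simpson's rule: (h/3)[f(x₀) + 4f(x₁) + 2f(x₂) + ... + f(xₙ)]

x_0 = 0.2500, f(x_0) = 0.800000, coefficient = 1
x_1 = 0.4583, f(x_1) = 0.685714, coefficient = 4
x_2 = 0.6667, f(x_2) = 0.600000, coefficient = 2
x_3 = 0.8750, f(x_3) = 0.533333, coefficient = 4
x_4 = 1.0833, f(x_4) = 0.480000, coefficient = 2
x_5 = 1.2917, f(x_5) = 0.436364, coefficient = 4
x_6 = 1.5000, f(x_6) = 0.400000, coefficient = 1

I ≈ (0.208333/3) × 9.981645 = 0.693170
Exact value: 0.693147
Error: 0.000023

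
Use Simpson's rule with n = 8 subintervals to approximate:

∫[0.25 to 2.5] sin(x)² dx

f(x) = sin(x)²
a = 0.25, b = 2.5, n = 8
h = (b - a)/n = 0.281250

Simpson's rule: (h/3)[f(x₀) + 4f(x₁) + 2f(x₂) + ... + f(xₙ)]

x_0 = 0.2500, f(x_0) = 0.061209, coefficient = 1
x_1 = 0.5312, f(x_1) = 0.256655, coefficient = 4
x_2 = 0.8125, f(x_2) = 0.527089, coefficient = 2
x_3 = 1.0938, f(x_3) = 0.789175, coefficient = 4
x_4 = 1.3750, f(x_4) = 0.962151, coefficient = 2
x_5 = 1.6562, f(x_5) = 0.992715, coefficient = 4
x_6 = 1.9375, f(x_6) = 0.871449, coefficient = 2
x_7 = 2.2188, f(x_7) = 0.635720, coefficient = 4
x_8 = 2.5000, f(x_8) = 0.358169, coefficient = 1

I ≈ (0.281250/3) × 15.837816 = 1.484795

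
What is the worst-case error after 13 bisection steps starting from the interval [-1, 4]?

Bisection error bound: |error| ≤ (b-a)/2^n
|error| ≤ (4 - (-1))/2^13 = 5/2^13
|error| ≤ 0.0006103516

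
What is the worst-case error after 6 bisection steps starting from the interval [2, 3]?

Bisection error bound: |error| ≤ (b-a)/2^n
|error| ≤ (3 - 2)/2^6 = 1/2^6
|error| ≤ 0.0156250000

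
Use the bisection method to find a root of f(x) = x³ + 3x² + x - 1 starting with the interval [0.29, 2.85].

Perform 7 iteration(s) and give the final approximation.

f(x) = x³ + 3x² + x - 1
Initial interval: [0.29, 2.85]

Iteration 1:
  c_1 = (0.290000 + 2.850000)/2 = 1.570000
  f(c_1) = f(1.570000) = 11.834593
  f(a) × f(c) < 0, new interval: [0.290000, 1.570000]
Iteration 2:
  c_2 = (0.290000 + 1.570000)/2 = 0.930000
  f(c_2) = f(0.930000) = 3.329057
  f(a) × f(c) < 0, new interval: [0.290000, 0.930000]
Iteration 3:
  c_3 = (0.290000 + 0.930000)/2 = 0.610000
  f(c_3) = f(0.610000) = 0.953281
  f(a) × f(c) < 0, new interval: [0.290000, 0.610000]
Iteration 4:
  c_4 = (0.290000 + 0.610000)/2 = 0.450000
  f(c_4) = f(0.450000) = 0.148625
  f(a) × f(c) < 0, new interval: [0.290000, 0.450000]
Iteration 5:
  c_5 = (0.290000 + 0.450000)/2 = 0.370000
  f(c_5) = f(0.370000) = -0.168647
  f(a) × f(c) ≥ 0, new interval: [0.370000, 0.450000]
Iteration 6:
  c_6 = (0.370000 + 0.450000)/2 = 0.410000
  f(c_6) = f(0.410000) = -0.016779
  f(a) × f(c) ≥ 0, new interval: [0.410000, 0.450000]
Iteration 7:
  c_7 = (0.410000 + 0.450000)/2 = 0.430000
  f(c_7) = f(0.430000) = 0.064207
  f(a) × f(c) < 0, new interval: [0.410000, 0.430000]

After 7 iteration(s), the approximation is c_7 = 0.430000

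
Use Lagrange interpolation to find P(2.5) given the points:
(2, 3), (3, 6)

Lagrange interpolation formula:
P(x) = Σ yᵢ × Lᵢ(x)
where Lᵢ(x) = Π_{j≠i} (x - xⱼ)/(xᵢ - xⱼ)

L_0(2.5) = (2.5 - 3)/(2 - 3) = 0.500000
L_1(2.5) = (2.5 - 2)/(3 - 2) = 0.500000

P(2.5) = 3×L_0(2.5) + 6×L_1(2.5)
P(2.5) = 4.500000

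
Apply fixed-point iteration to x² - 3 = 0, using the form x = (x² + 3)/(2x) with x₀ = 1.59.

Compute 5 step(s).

Equation: x² - 3 = 0
Fixed-point form: x = (x² + 3)/(2x)
x₀ = 1.59

x_1 = g(1.590000) = 1.738396
x_2 = g(1.738396) = 1.732062
x_3 = g(1.732062) = 1.732051
x_4 = g(1.732051) = 1.732051
x_5 = g(1.732051) = 1.732051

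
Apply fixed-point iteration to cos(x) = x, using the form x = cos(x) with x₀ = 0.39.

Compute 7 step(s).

Equation: cos(x) = x
Fixed-point form: x = cos(x)
x₀ = 0.39

x_1 = g(0.390000) = 0.924909
x_2 = g(0.924909) = 0.601907
x_3 = g(0.601907) = 0.824257
x_4 = g(0.824257) = 0.679102
x_5 = g(0.679102) = 0.778137
x_6 = g(0.778137) = 0.712223
x_7 = g(0.712223) = 0.756911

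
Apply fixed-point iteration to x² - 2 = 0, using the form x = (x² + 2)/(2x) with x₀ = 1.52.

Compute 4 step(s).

Equation: x² - 2 = 0
Fixed-point form: x = (x² + 2)/(2x)
x₀ = 1.52

x_1 = g(1.520000) = 1.417895
x_2 = g(1.417895) = 1.414218
x_3 = g(1.414218) = 1.414214
x_4 = g(1.414214) = 1.414214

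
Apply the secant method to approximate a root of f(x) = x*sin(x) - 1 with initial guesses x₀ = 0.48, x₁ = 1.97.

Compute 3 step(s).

f(x) = x*sin(x) - 1
x₀ = 0.48, x₁ = 1.97

Secant formula: x_{n+1} = x_n - f(x_n)(x_n - x_{n-1})/(f(x_n) - f(x_{n-1}))

Iteration 1:
  f(0.480000) = -0.778346
  f(1.970000) = 0.815100
  x_2 = 1.970000 - 0.815100×(1.970000 - 0.480000)/(0.815100 - (-0.778346))
       = 1.207816
Iteration 2:
  f(1.970000) = 0.815100
  f(1.207816) = 0.129118
  x_3 = 1.207816 - 0.129118×(1.207816 - 1.970000)/(0.129118 - 0.815100)
       = 1.064355
Iteration 3:
  f(1.207816) = 0.129118
  f(1.064355) = -0.069247
  x_4 = 1.064355 - (-0.069247)×(1.064355 - 1.207816)/(-0.069247 - 0.129118)
       = 1.114436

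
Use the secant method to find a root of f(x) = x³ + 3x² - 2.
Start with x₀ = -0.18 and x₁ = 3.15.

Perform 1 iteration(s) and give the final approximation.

f(x) = x³ + 3x² - 2
x₀ = -0.18, x₁ = 3.15

Secant formula: x_{n+1} = x_n - f(x_n)(x_n - x_{n-1})/(f(x_n) - f(x_{n-1}))

Iteration 1:
  f(-0.180000) = -1.908632
  f(3.150000) = 59.023375
  x_2 = 3.150000 - 59.023375×(3.150000 - (-0.180000))/(59.023375 - (-1.908632))
       = -0.075691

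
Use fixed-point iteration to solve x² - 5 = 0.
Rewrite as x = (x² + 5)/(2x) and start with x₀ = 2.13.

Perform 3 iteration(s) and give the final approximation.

Equation: x² - 5 = 0
Fixed-point form: x = (x² + 5)/(2x)
x₀ = 2.13

x_1 = g(2.130000) = 2.238709
x_2 = g(2.238709) = 2.236070
x_3 = g(2.236070) = 2.236068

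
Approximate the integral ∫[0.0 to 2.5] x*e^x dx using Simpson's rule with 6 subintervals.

f(x) = x*e^x
a = 0.0, b = 2.5, n = 6
h = (b - a)/n = 0.416667

Simpson's rule: (h/3)[f(x₀) + 4f(x₁) + 2f(x₂) + ... + f(xₙ)]

x_0 = 0.0000, f(x_0) = 0.000000, coefficient = 1
x_1 = 0.4167, f(x_1) = 0.632040, coefficient = 4
x_2 = 0.8333, f(x_2) = 1.917480, coefficient = 2
x_3 = 1.2500, f(x_3) = 4.362929, coefficient = 4
x_4 = 1.6667, f(x_4) = 8.824150, coefficient = 2
x_5 = 2.0833, f(x_5) = 16.731656, coefficient = 4
x_6 = 2.5000, f(x_6) = 30.456235, coefficient = 1

I ≈ (0.416667/3) × 138.845996 = 19.284166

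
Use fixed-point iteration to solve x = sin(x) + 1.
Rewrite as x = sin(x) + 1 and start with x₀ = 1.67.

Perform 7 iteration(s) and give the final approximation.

Equation: x = sin(x) + 1
Fixed-point form: x = sin(x) + 1
x₀ = 1.67

x_1 = g(1.670000) = 1.995083
x_2 = g(1.995083) = 1.911332
x_3 = g(1.911332) = 1.942576
x_4 = g(1.942576) = 1.931682
x_5 = g(1.931682) = 1.935584
x_6 = g(1.935584) = 1.934199
x_7 = g(1.934199) = 1.934693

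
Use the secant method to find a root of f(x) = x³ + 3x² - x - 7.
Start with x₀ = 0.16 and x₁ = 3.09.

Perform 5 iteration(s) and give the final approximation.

f(x) = x³ + 3x² - x - 7
x₀ = 0.16, x₁ = 3.09

Secant formula: x_{n+1} = x_n - f(x_n)(x_n - x_{n-1})/(f(x_n) - f(x_{n-1}))

Iteration 1:
  f(0.160000) = -7.079104
  f(3.090000) = 48.057929
  x_2 = 3.090000 - 48.057929×(3.090000 - 0.160000)/(48.057929 - (-7.079104))
       = 0.536186
Iteration 2:
  f(3.090000) = 48.057929
  f(0.536186) = -6.519549
  x_3 = 0.536186 - (-6.519549)×(0.536186 - 3.090000)/(-6.519549 - 48.057929)
       = 0.841252
Iteration 3:
  f(0.536186) = -6.519549
  f(0.841252) = -5.122782
  x_4 = 0.841252 - (-5.122782)×(0.841252 - 0.536186)/(-5.122782 - (-6.519549))
       = 1.960110
Iteration 4:
  f(0.841252) = -5.122782
  f(1.960110) = 10.096785
  x_5 = 1.960110 - 10.096785×(1.960110 - 0.841252)/(10.096785 - (-5.122782))
       = 1.217850
Iteration 5:
  f(1.960110) = 10.096785
  f(1.217850) = -1.962108
  x_6 = 1.217850 - (-1.962108)×(1.217850 - 1.960110)/(-1.962108 - 10.096785)
       = 1.338624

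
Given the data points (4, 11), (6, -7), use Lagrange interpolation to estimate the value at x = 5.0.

Lagrange interpolation formula:
P(x) = Σ yᵢ × Lᵢ(x)
where Lᵢ(x) = Π_{j≠i} (x - xⱼ)/(xᵢ - xⱼ)

L_0(5.0) = (5.0 - 6)/(4 - 6) = 0.500000
L_1(5.0) = (5.0 - 4)/(6 - 4) = 0.500000

P(5.0) = 11×L_0(5.0) + (-7)×L_1(5.0)
P(5.0) = 2.000000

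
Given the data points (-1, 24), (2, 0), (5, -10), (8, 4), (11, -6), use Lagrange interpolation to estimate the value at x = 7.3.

Lagrange interpolation formula:
P(x) = Σ yᵢ × Lᵢ(x)
where Lᵢ(x) = Π_{j≠i} (x - xⱼ)/(xᵢ - xⱼ)

L_0(7.3) = (7.3 - 2)/(-1 - 2) × (7.3 - 5)/(-1 - 5) × (7.3 - 8)/(-1 - 8) × (7.3 - 11)/(-1 - 11) = 0.016241
L_1(7.3) = (7.3 - (-1))/(2 - (-1)) × (7.3 - 5)/(2 - 5) × (7.3 - 8)/(2 - 8) × (7.3 - 11)/(2 - 11) = -0.101735
L_2(7.3) = (7.3 - (-1))/(5 - (-1)) × (7.3 - 2)/(5 - 2) × (7.3 - 8)/(5 - 8) × (7.3 - 11)/(5 - 11) = 0.351648
L_3(7.3) = (7.3 - (-1))/(8 - (-1)) × (7.3 - 2)/(8 - 2) × (7.3 - 5)/(8 - 5) × (7.3 - 11)/(8 - 11) = 0.770278
L_4(7.3) = (7.3 - (-1))/(11 - (-1)) × (7.3 - 2)/(11 - 2) × (7.3 - 5)/(11 - 5) × (7.3 - 8)/(11 - 8) = -0.036432

P(7.3) = 24×L_0(7.3) + 0×L_1(7.3) + (-10)×L_2(7.3) + 4×L_3(7.3) + (-6)×L_4(7.3)
P(7.3) = 0.172997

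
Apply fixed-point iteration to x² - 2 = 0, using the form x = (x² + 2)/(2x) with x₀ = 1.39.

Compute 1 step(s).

Equation: x² - 2 = 0
Fixed-point form: x = (x² + 2)/(2x)
x₀ = 1.39

x_1 = g(1.390000) = 1.414424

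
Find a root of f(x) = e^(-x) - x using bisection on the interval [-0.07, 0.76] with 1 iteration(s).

f(x) = e^(-x) - x
Initial interval: [-0.07, 0.76]

Iteration 1:
  c_1 = (-0.070000 + 0.760000)/2 = 0.345000
  f(c_1) = f(0.345000) = 0.363220
  f(a) × f(c) ≥ 0, new interval: [0.345000, 0.760000]

After 1 iteration(s), the approximation is c_1 = 0.345000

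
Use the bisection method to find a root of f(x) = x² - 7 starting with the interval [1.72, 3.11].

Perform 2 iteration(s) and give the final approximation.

f(x) = x² - 7
Initial interval: [1.72, 3.11]

Iteration 1:
  c_1 = (1.720000 + 3.110000)/2 = 2.415000
  f(c_1) = f(2.415000) = -1.167775
  f(a) × f(c) ≥ 0, new interval: [2.415000, 3.110000]
Iteration 2:
  c_2 = (2.415000 + 3.110000)/2 = 2.762500
  f(c_2) = f(2.762500) = 0.631406
  f(a) × f(c) < 0, new interval: [2.415000, 2.762500]

After 2 iteration(s), the approximation is c_2 = 2.762500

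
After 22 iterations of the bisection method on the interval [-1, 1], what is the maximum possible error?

Bisection error bound: |error| ≤ (b-a)/2^n
|error| ≤ (1 - (-1))/2^22 = 2/2^22
|error| ≤ 0.0000004768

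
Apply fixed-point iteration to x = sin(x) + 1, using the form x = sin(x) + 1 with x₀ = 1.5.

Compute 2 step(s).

Equation: x = sin(x) + 1
Fixed-point form: x = sin(x) + 1
x₀ = 1.5

x_1 = g(1.500000) = 1.997495
x_2 = g(1.997495) = 1.910337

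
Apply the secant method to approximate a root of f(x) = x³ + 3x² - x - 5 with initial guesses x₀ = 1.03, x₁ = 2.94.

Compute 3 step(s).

f(x) = x³ + 3x² - x - 5
x₀ = 1.03, x₁ = 2.94

Secant formula: x_{n+1} = x_n - f(x_n)(x_n - x_{n-1})/(f(x_n) - f(x_{n-1}))

Iteration 1:
  f(1.030000) = -1.754573
  f(2.940000) = 43.402984
  x_2 = 2.940000 - 43.402984×(2.940000 - 1.030000)/(43.402984 - (-1.754573))
       = 1.104212
Iteration 2:
  f(2.940000) = 43.402984
  f(1.104212) = -1.100011
  x_3 = 1.104212 - (-1.100011)×(1.104212 - 2.940000)/(-1.100011 - 43.402984)
       = 1.149588
Iteration 3:
  f(1.104212) = -1.100011
  f(1.149588) = -0.665685
  x_4 = 1.149588 - (-0.665685)×(1.149588 - 1.104212)/(-0.665685 - (-1.100011))
       = 1.219136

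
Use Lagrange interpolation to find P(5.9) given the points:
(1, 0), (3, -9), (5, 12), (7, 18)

Lagrange interpolation formula:
P(x) = Σ yᵢ × Lᵢ(x)
where Lᵢ(x) = Π_{j≠i} (x - xⱼ)/(xᵢ - xⱼ)

L_0(5.9) = (5.9 - 3)/(1 - 3) × (5.9 - 5)/(1 - 5) × (5.9 - 7)/(1 - 7) = 0.059813
L_1(5.9) = (5.9 - 1)/(3 - 1) × (5.9 - 5)/(3 - 5) × (5.9 - 7)/(3 - 7) = -0.303188
L_2(5.9) = (5.9 - 1)/(5 - 1) × (5.9 - 3)/(5 - 3) × (5.9 - 7)/(5 - 7) = 0.976937
L_3(5.9) = (5.9 - 1)/(7 - 1) × (5.9 - 3)/(7 - 3) × (5.9 - 5)/(7 - 5) = 0.266438

P(5.9) = 0×L_0(5.9) + (-9)×L_1(5.9) + 12×L_2(5.9) + 18×L_3(5.9)
P(5.9) = 19.247813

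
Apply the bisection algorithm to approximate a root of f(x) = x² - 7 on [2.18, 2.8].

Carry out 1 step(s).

f(x) = x² - 7
Initial interval: [2.18, 2.8]

Iteration 1:
  c_1 = (2.180000 + 2.800000)/2 = 2.490000
  f(c_1) = f(2.490000) = -0.799900
  f(a) × f(c) ≥ 0, new interval: [2.490000, 2.800000]

After 1 iteration(s), the approximation is c_1 = 2.490000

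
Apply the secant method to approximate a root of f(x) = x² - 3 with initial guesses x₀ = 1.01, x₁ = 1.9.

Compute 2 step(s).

f(x) = x² - 3
x₀ = 1.01, x₁ = 1.9

Secant formula: x_{n+1} = x_n - f(x_n)(x_n - x_{n-1})/(f(x_n) - f(x_{n-1}))

Iteration 1:
  f(1.010000) = -1.979900
  f(1.900000) = 0.610000
  x_2 = 1.900000 - 0.610000×(1.900000 - 1.010000)/(0.610000 - (-1.979900))
       = 1.690378
Iteration 2:
  f(1.900000) = 0.610000
  f(1.690378) = -0.142622
  x_3 = 1.690378 - (-0.142622)×(1.690378 - 1.900000)/(-0.142622 - 0.610000)
       = 1.730101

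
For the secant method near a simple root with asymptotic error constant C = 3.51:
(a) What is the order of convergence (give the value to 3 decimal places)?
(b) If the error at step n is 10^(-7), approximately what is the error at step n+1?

(a) Secant method has superlinear convergence with order φ = (1+√5)/2 ≈ 1.618.
    This means |e_{n+1}| ≈ C|e_n|^1.618.

(b) With |e_n| = 10^(-7) and C = 3.51:
    |e_{n+1}| ≈ 3.51 × (10^(-7))^1.618 = 3.51 × 10^(-11.33)

(a) ≈ 1.618 (golden ratio); (b) |e_{n+1}| ≈ 1.656e-11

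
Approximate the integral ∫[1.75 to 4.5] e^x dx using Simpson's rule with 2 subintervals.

f(x) = e^x
a = 1.75, b = 4.5, n = 2
h = (b - a)/n = 1.375000

Simpson's rule: (h/3)[f(x₀) + 4f(x₁) + 2f(x₂) + ... + f(xₙ)]

x_0 = 1.7500, f(x_0) = 5.754603, coefficient = 1
x_1 = 3.1250, f(x_1) = 22.759895, coefficient = 4
x_2 = 4.5000, f(x_2) = 90.017131, coefficient = 1

I ≈ (1.375000/3) × 186.811314 = 85.621852
Exact value: 84.262529
Error: 1.359324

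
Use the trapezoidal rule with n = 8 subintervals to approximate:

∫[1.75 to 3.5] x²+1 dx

f(x) = x²+1
a = 1.75, b = 3.5, n = 8
h = (b - a)/n = 0.218750

Trapezoidal rule: (h/2)[f(x₀) + 2f(x₁) + 2f(x₂) + ... + f(xₙ)]

x_0 = 1.7500, f(x_0) = 4.062500, coefficient = 1
x_1 = 1.9688, f(x_1) = 4.875977, coefficient = 2
x_2 = 2.1875, f(x_2) = 5.785156, coefficient = 2
x_3 = 2.4062, f(x_3) = 6.790039, coefficient = 2
x_4 = 2.6250, f(x_4) = 7.890625, coefficient = 2
x_5 = 2.8438, f(x_5) = 9.086914, coefficient = 2
x_6 = 3.0625, f(x_6) = 10.378906, coefficient = 2
x_7 = 3.2812, f(x_7) = 11.766602, coefficient = 2
x_8 = 3.5000, f(x_8) = 13.250000, coefficient = 1

I ≈ (0.218750/2) × 130.460938 = 14.269165
Exact value: 14.255208
Error: 0.013957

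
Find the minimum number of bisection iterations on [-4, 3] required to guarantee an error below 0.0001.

We need (b-a)/2^n ≤ 0.0001
(3 - (-4))/2^n ≤ 0.0001
7/2^n ≤ 0.0001
2^n ≥ 70000
n ≥ log₂(70000) = 16.10
n ≥ 17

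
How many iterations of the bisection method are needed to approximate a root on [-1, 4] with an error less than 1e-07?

We need (b-a)/2^n ≤ 1e-07
(4 - (-1))/2^n ≤ 1e-07
5/2^n ≤ 1e-07
2^n ≥ 50000000
n ≥ log₂(50000000) = 25.58
n ≥ 26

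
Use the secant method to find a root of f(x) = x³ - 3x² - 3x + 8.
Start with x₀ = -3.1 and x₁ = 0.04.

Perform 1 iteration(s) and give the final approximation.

f(x) = x³ - 3x² - 3x + 8
x₀ = -3.1, x₁ = 0.04

Secant formula: x_{n+1} = x_n - f(x_n)(x_n - x_{n-1})/(f(x_n) - f(x_{n-1}))

Iteration 1:
  f(-3.100000) = -41.321000
  f(0.040000) = 7.875264
  x_2 = 0.040000 - 7.875264×(0.040000 - (-3.100000))/(7.875264 - (-41.321000))
       = -0.462646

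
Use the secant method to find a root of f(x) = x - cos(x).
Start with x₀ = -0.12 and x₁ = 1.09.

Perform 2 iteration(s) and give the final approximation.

f(x) = x - cos(x)
x₀ = -0.12, x₁ = 1.09

Secant formula: x_{n+1} = x_n - f(x_n)(x_n - x_{n-1})/(f(x_n) - f(x_{n-1}))

Iteration 1:
  f(-0.120000) = -1.112809
  f(1.090000) = 0.627515
  x_2 = 1.090000 - 0.627515×(1.090000 - (-0.120000))/(0.627515 - (-1.112809))
       = 0.653706
Iteration 2:
  f(1.090000) = 0.627515
  f(0.653706) = -0.140130
  x_3 = 0.653706 - (-0.140130)×(0.653706 - 1.090000)/(-0.140130 - 0.627515)
       = 0.733349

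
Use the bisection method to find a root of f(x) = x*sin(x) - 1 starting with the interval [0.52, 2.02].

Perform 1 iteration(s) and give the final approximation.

f(x) = x*sin(x) - 1
Initial interval: [0.52, 2.02]

Iteration 1:
  c_1 = (0.520000 + 2.020000)/2 = 1.270000
  f(c_1) = f(1.270000) = 0.212978
  f(a) × f(c) < 0, new interval: [0.520000, 1.270000]

After 1 iteration(s), the approximation is c_1 = 1.270000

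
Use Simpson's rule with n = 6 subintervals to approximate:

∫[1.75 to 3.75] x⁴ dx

f(x) = x⁴
a = 1.75, b = 3.75, n = 6
h = (b - a)/n = 0.333333

Simpson's rule: (h/3)[f(x₀) + 4f(x₁) + 2f(x₂) + ... + f(xₙ)]

x_0 = 1.7500, f(x_0) = 9.378906, coefficient = 1
x_1 = 2.0833, f(x_1) = 18.838011, coefficient = 4
x_2 = 2.4167, f(x_2) = 34.108845, coefficient = 2
x_3 = 2.7500, f(x_3) = 57.191406, coefficient = 4
x_4 = 3.0833, f(x_4) = 90.381993, coefficient = 2
x_5 = 3.4167, f(x_5) = 136.273196, coefficient = 4
x_6 = 3.7500, f(x_6) = 197.753906, coefficient = 1

I ≈ (0.333333/3) × 1305.324942 = 145.036105
Exact value: 145.032813
Error: 0.003292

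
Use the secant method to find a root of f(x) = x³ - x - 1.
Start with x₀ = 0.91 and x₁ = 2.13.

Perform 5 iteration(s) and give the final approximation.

f(x) = x³ - x - 1
x₀ = 0.91, x₁ = 2.13

Secant formula: x_{n+1} = x_n - f(x_n)(x_n - x_{n-1})/(f(x_n) - f(x_{n-1}))

Iteration 1:
  f(0.910000) = -1.156429
  f(2.130000) = 6.533597
  x_2 = 2.130000 - 6.533597×(2.130000 - 0.910000)/(6.533597 - (-1.156429))
       = 1.093464
Iteration 2:
  f(2.130000) = 6.533597
  f(1.093464) = -0.786049
  x_3 = 1.093464 - (-0.786049)×(1.093464 - 2.130000)/(-0.786049 - 6.533597)
       = 1.204777
Iteration 3:
  f(1.093464) = -0.786049
  f(1.204777) = -0.456060
  x_4 = 1.204777 - (-0.456060)×(1.204777 - 1.093464)/(-0.456060 - (-0.786049))
       = 1.358615
Iteration 4:
  f(1.204777) = -0.456060
  f(1.358615) = 0.149165
  x_5 = 1.358615 - 0.149165×(1.358615 - 1.204777)/(0.149165 - (-0.456060))
       = 1.320700
Iteration 5:
  f(1.358615) = 0.149165
  f(1.320700) = -0.017072
  x_6 = 1.320700 - (-0.017072)×(1.320700 - 1.358615)/(-0.017072 - 0.149165)
       = 1.324594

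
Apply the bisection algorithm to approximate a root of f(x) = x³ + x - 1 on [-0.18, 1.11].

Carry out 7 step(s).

f(x) = x³ + x - 1
Initial interval: [-0.18, 1.11]

Iteration 1:
  c_1 = (-0.180000 + 1.110000)/2 = 0.465000
  f(c_1) = f(0.465000) = -0.434455
  f(a) × f(c) ≥ 0, new interval: [0.465000, 1.110000]
Iteration 2:
  c_2 = (0.465000 + 1.110000)/2 = 0.787500
  f(c_2) = f(0.787500) = 0.275873
  f(a) × f(c) < 0, new interval: [0.465000, 0.787500]
Iteration 3:
  c_3 = (0.465000 + 0.787500)/2 = 0.626250
  f(c_3) = f(0.626250) = -0.128142
  f(a) × f(c) ≥ 0, new interval: [0.626250, 0.787500]
Iteration 4:
  c_4 = (0.626250 + 0.787500)/2 = 0.706875
  f(c_4) = f(0.706875) = 0.060081
  f(a) × f(c) < 0, new interval: [0.626250, 0.706875]
Iteration 5:
  c_5 = (0.626250 + 0.706875)/2 = 0.666563
  f(c_5) = f(0.666563) = -0.037280
  f(a) × f(c) ≥ 0, new interval: [0.666563, 0.706875]
Iteration 6:
  c_6 = (0.666563 + 0.706875)/2 = 0.686719
  f(c_6) = f(0.686719) = 0.010563
  f(a) × f(c) < 0, new interval: [0.666563, 0.686719]
Iteration 7:
  c_7 = (0.666563 + 0.686719)/2 = 0.676641
  f(c_7) = f(0.676641) = -0.013565
  f(a) × f(c) ≥ 0, new interval: [0.676641, 0.686719]

After 7 iteration(s), the approximation is c_7 = 0.676641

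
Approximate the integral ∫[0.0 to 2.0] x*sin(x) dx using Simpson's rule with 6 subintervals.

f(x) = x*sin(x)
a = 0.0, b = 2.0, n = 6
h = (b - a)/n = 0.333333

Simpson's rule: (h/3)[f(x₀) + 4f(x₁) + 2f(x₂) + ... + f(xₙ)]

x_0 = 0.0000, f(x_0) = 0.000000, coefficient = 1
x_1 = 0.3333, f(x_1) = 0.109065, coefficient = 4
x_2 = 0.6667, f(x_2) = 0.412247, coefficient = 2
x_3 = 1.0000, f(x_3) = 0.841471, coefficient = 4
x_4 = 1.3333, f(x_4) = 1.295917, coefficient = 2
x_5 = 1.6667, f(x_5) = 1.659013, coefficient = 4
x_6 = 2.0000, f(x_6) = 1.818595, coefficient = 1

I ≈ (0.333333/3) × 15.673119 = 1.741458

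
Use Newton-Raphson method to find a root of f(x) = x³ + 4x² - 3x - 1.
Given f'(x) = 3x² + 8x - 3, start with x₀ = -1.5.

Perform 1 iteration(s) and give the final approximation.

f(x) = x³ + 4x² - 3x - 1
f'(x) = 3x² + 8x - 3
x₀ = -1.5

Newton-Raphson formula: x_{n+1} = x_n - f(x_n)/f'(x_n)

Iteration 1:
  f(-1.500000) = 9.125000
  f'(-1.500000) = -8.250000
  x_1 = -1.500000 - 9.125000/(-8.250000) = -0.393939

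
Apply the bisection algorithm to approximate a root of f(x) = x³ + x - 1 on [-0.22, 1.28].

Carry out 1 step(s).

f(x) = x³ + x - 1
Initial interval: [-0.22, 1.28]

Iteration 1:
  c_1 = (-0.220000 + 1.280000)/2 = 0.530000
  f(c_1) = f(0.530000) = -0.321123
  f(a) × f(c) ≥ 0, new interval: [0.530000, 1.280000]

After 1 iteration(s), the approximation is c_1 = 0.530000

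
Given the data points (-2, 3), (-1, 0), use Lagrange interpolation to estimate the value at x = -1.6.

Lagrange interpolation formula:
P(x) = Σ yᵢ × Lᵢ(x)
where Lᵢ(x) = Π_{j≠i} (x - xⱼ)/(xᵢ - xⱼ)

L_0(-1.6) = (-1.6 - (-1))/(-2 - (-1)) = 0.600000
L_1(-1.6) = (-1.6 - (-2))/(-1 - (-2)) = 0.400000

P(-1.6) = 3×L_0(-1.6) + 0×L_1(-1.6)
P(-1.6) = 1.800000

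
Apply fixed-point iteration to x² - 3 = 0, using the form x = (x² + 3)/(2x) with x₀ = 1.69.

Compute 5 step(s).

Equation: x² - 3 = 0
Fixed-point form: x = (x² + 3)/(2x)
x₀ = 1.69

x_1 = g(1.690000) = 1.732574
x_2 = g(1.732574) = 1.732051
x_3 = g(1.732051) = 1.732051
x_4 = g(1.732051) = 1.732051
x_5 = g(1.732051) = 1.732051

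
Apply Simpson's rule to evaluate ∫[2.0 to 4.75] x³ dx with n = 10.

f(x) = x³
a = 2.0, b = 4.75, n = 10
h = (b - a)/n = 0.275000

Simpson's rule: (h/3)[f(x₀) + 4f(x₁) + 2f(x₂) + ... + f(xₙ)]

x_0 = 2.0000, f(x_0) = 8.000000, coefficient = 1
x_1 = 2.2750, f(x_1) = 11.774547, coefficient = 4
x_2 = 2.5500, f(x_2) = 16.581375, coefficient = 2
x_3 = 2.8250, f(x_3) = 22.545266, coefficient = 4
x_4 = 3.1000, f(x_4) = 29.791000, coefficient = 2
x_5 = 3.3750, f(x_5) = 38.443359, coefficient = 4
x_6 = 3.6500, f(x_6) = 48.627125, coefficient = 2
x_7 = 3.9250, f(x_7) = 60.467078, coefficient = 4
x_8 = 4.2000, f(x_8) = 74.088000, coefficient = 2
x_9 = 4.4750, f(x_9) = 89.614672, coefficient = 4
x_10 = 4.7500, f(x_10) = 107.171875, coefficient = 1

I ≈ (0.275000/3) × 1344.726562 = 123.266602
Exact value: 123.266602
Error: 0.000000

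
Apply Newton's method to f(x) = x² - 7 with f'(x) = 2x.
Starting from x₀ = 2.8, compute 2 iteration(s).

f(x) = x² - 7
f'(x) = 2x
x₀ = 2.8

Newton-Raphson formula: x_{n+1} = x_n - f(x_n)/f'(x_n)

Iteration 1:
  f(2.800000) = 0.840000
  f'(2.800000) = 5.600000
  x_1 = 2.800000 - 0.840000/5.600000 = 2.650000
Iteration 2:
  f(2.650000) = 0.022500
  f'(2.650000) = 5.300000
  x_2 = 2.650000 - 0.022500/5.300000 = 2.645755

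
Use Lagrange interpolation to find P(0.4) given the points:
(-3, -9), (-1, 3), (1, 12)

Lagrange interpolation formula:
P(x) = Σ yᵢ × Lᵢ(x)
where Lᵢ(x) = Π_{j≠i} (x - xⱼ)/(xᵢ - xⱼ)

L_0(0.4) = (0.4 - (-1))/(-3 - (-1)) × (0.4 - 1)/(-3 - 1) = -0.105000
L_1(0.4) = (0.4 - (-3))/(-1 - (-3)) × (0.4 - 1)/(-1 - 1) = 0.510000
L_2(0.4) = (0.4 - (-3))/(1 - (-3)) × (0.4 - (-1))/(1 - (-1)) = 0.595000

P(0.4) = (-9)×L_0(0.4) + 3×L_1(0.4) + 12×L_2(0.4)
P(0.4) = 9.615000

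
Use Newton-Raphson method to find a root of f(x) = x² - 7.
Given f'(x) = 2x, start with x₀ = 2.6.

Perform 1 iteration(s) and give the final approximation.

f(x) = x² - 7
f'(x) = 2x
x₀ = 2.6

Newton-Raphson formula: x_{n+1} = x_n - f(x_n)/f'(x_n)

Iteration 1:
  f(2.600000) = -0.240000
  f'(2.600000) = 5.200000
  x_1 = 2.600000 - (-0.240000)/5.200000 = 2.646154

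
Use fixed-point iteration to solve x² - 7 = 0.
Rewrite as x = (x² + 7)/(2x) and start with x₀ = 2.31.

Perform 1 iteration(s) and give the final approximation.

Equation: x² - 7 = 0
Fixed-point form: x = (x² + 7)/(2x)
x₀ = 2.31

x_1 = g(2.310000) = 2.670152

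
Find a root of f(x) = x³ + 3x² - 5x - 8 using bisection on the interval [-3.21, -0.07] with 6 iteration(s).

f(x) = x³ + 3x² - 5x - 8
Initial interval: [-3.21, -0.07]

Iteration 1:
  c_1 = (-3.210000 + (-0.070000))/2 = -1.640000
  f(c_1) = f(-1.640000) = 3.857856
  f(a) × f(c) ≥ 0, new interval: [-1.640000, -0.070000]
Iteration 2:
  c_2 = (-1.640000 + (-0.070000))/2 = -0.855000
  f(c_2) = f(-0.855000) = -2.156951
  f(a) × f(c) < 0, new interval: [-1.640000, -0.855000]
Iteration 3:
  c_3 = (-1.640000 + (-0.855000))/2 = -1.247500
  f(c_3) = f(-1.247500) = 0.964839
  f(a) × f(c) ≥ 0, new interval: [-1.247500, -0.855000]
Iteration 4:
  c_4 = (-1.247500 + (-0.855000))/2 = -1.051250
  f(c_4) = f(-1.051250) = -0.590135
  f(a) × f(c) < 0, new interval: [-1.247500, -1.051250]
Iteration 5:
  c_5 = (-1.247500 + (-1.051250))/2 = -1.149375
  f(c_5) = f(-1.149375) = 0.191667
  f(a) × f(c) ≥ 0, new interval: [-1.149375, -1.051250]
Iteration 6:
  c_6 = (-1.149375 + (-1.051250))/2 = -1.100313
  f(c_6) = f(-1.100313) = -0.198509
  f(a) × f(c) < 0, new interval: [-1.149375, -1.100313]

After 6 iteration(s), the approximation is c_6 = -1.100313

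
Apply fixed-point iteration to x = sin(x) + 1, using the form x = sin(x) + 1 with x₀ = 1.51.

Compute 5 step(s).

Equation: x = sin(x) + 1
Fixed-point form: x = sin(x) + 1
x₀ = 1.51

x_1 = g(1.510000) = 1.998152
x_2 = g(1.998152) = 1.910065
x_3 = g(1.910065) = 1.942998
x_4 = g(1.942998) = 1.931529
x_5 = g(1.931529) = 1.935639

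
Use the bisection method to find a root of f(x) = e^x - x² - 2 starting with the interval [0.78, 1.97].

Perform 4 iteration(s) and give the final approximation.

f(x) = e^x - x² - 2
Initial interval: [0.78, 1.97]

Iteration 1:
  c_1 = (0.780000 + 1.970000)/2 = 1.375000
  f(c_1) = f(1.375000) = 0.064452
  f(a) × f(c) < 0, new interval: [0.780000, 1.375000]
Iteration 2:
  c_2 = (0.780000 + 1.375000)/2 = 1.077500
  f(c_2) = f(1.077500) = -0.223679
  f(a) × f(c) ≥ 0, new interval: [1.077500, 1.375000]
Iteration 3:
  c_3 = (1.077500 + 1.375000)/2 = 1.226250
  f(c_3) = f(1.226250) = -0.095265
  f(a) × f(c) ≥ 0, new interval: [1.226250, 1.375000]
Iteration 4:
  c_4 = (1.226250 + 1.375000)/2 = 1.300625
  f(c_4) = f(1.300625) = -0.020035
  f(a) × f(c) ≥ 0, new interval: [1.300625, 1.375000]

After 4 iteration(s), the approximation is c_4 = 1.300625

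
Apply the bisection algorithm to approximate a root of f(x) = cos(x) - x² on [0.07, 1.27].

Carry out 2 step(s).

f(x) = cos(x) - x²
Initial interval: [0.07, 1.27]

Iteration 1:
  c_1 = (0.070000 + 1.270000)/2 = 0.670000
  f(c_1) = f(0.670000) = 0.334922
  f(a) × f(c) ≥ 0, new interval: [0.670000, 1.270000]
Iteration 2:
  c_2 = (0.670000 + 1.270000)/2 = 0.970000
  f(c_2) = f(0.970000) = -0.375600
  f(a) × f(c) < 0, new interval: [0.670000, 0.970000]

After 2 iteration(s), the approximation is c_2 = 0.970000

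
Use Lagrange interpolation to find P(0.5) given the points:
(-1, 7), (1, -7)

Lagrange interpolation formula:
P(x) = Σ yᵢ × Lᵢ(x)
where Lᵢ(x) = Π_{j≠i} (x - xⱼ)/(xᵢ - xⱼ)

L_0(0.5) = (0.5 - 1)/(-1 - 1) = 0.250000
L_1(0.5) = (0.5 - (-1))/(1 - (-1)) = 0.750000

P(0.5) = 7×L_0(0.5) + (-7)×L_1(0.5)
P(0.5) = -3.500000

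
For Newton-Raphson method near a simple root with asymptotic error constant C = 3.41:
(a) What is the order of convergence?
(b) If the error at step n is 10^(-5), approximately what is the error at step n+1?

(a) Newton-Raphson has quadratic (order 2) convergence near simple roots.
    This means |e_{n+1}| ≈ C|e_n|².

(b) With |e_n| = 10^(-5) and C = 3.41:
    |e_{n+1}| ≈ 3.41 × (10^(-5))² = 3.41 × 10^(-10)

(a) 2 (quadratic); (b) |e_{n+1}| ≈ 3.410e-10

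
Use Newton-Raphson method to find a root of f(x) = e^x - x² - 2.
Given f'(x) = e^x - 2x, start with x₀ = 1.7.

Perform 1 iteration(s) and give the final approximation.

f(x) = e^x - x² - 2
f'(x) = e^x - 2x
x₀ = 1.7

Newton-Raphson formula: x_{n+1} = x_n - f(x_n)/f'(x_n)

Iteration 1:
  f(1.700000) = 0.583947
  f'(1.700000) = 2.073947
  x_1 = 1.700000 - 0.583947/2.073947 = 1.418437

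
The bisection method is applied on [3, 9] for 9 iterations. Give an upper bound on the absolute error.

Bisection error bound: |error| ≤ (b-a)/2^n
|error| ≤ (9 - 3)/2^9 = 6/2^9
|error| ≤ 0.0117187500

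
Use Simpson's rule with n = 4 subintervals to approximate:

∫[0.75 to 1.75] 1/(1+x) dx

f(x) = 1/(1+x)
a = 0.75, b = 1.75, n = 4
h = (b - a)/n = 0.250000

Simpson's rule: (h/3)[f(x₀) + 4f(x₁) + 2f(x₂) + ... + f(xₙ)]

x_0 = 0.7500, f(x_0) = 0.571429, coefficient = 1
x_1 = 1.0000, f(x_1) = 0.500000, coefficient = 4
x_2 = 1.2500, f(x_2) = 0.444444, coefficient = 2
x_3 = 1.5000, f(x_3) = 0.400000, coefficient = 4
x_4 = 1.7500, f(x_4) = 0.363636, coefficient = 1

I ≈ (0.250000/3) × 5.423954 = 0.451996
Exact value: 0.451985
Error: 0.000011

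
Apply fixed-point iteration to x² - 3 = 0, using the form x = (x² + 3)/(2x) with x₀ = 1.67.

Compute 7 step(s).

Equation: x² - 3 = 0
Fixed-point form: x = (x² + 3)/(2x)
x₀ = 1.67

x_1 = g(1.670000) = 1.733204
x_2 = g(1.733204) = 1.732051
x_3 = g(1.732051) = 1.732051
x_4 = g(1.732051) = 1.732051
x_5 = g(1.732051) = 1.732051
x_6 = g(1.732051) = 1.732051
x_7 = g(1.732051) = 1.732051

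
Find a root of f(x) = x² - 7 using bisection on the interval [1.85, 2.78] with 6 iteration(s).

f(x) = x² - 7
Initial interval: [1.85, 2.78]

Iteration 1:
  c_1 = (1.850000 + 2.780000)/2 = 2.315000
  f(c_1) = f(2.315000) = -1.640775
  f(a) × f(c) ≥ 0, new interval: [2.315000, 2.780000]
Iteration 2:
  c_2 = (2.315000 + 2.780000)/2 = 2.547500
  f(c_2) = f(2.547500) = -0.510244
  f(a) × f(c) ≥ 0, new interval: [2.547500, 2.780000]
Iteration 3:
  c_3 = (2.547500 + 2.780000)/2 = 2.663750
  f(c_3) = f(2.663750) = 0.095564
  f(a) × f(c) < 0, new interval: [2.547500, 2.663750]
Iteration 4:
  c_4 = (2.547500 + 2.663750)/2 = 2.605625
  f(c_4) = f(2.605625) = -0.210718
  f(a) × f(c) ≥ 0, new interval: [2.605625, 2.663750]
Iteration 5:
  c_5 = (2.605625 + 2.663750)/2 = 2.634688
  f(c_5) = f(2.634688) = -0.058422
  f(a) × f(c) ≥ 0, new interval: [2.634688, 2.663750]
Iteration 6:
  c_6 = (2.634688 + 2.663750)/2 = 2.649219
  f(c_6) = f(2.649219) = 0.018360
  f(a) × f(c) < 0, new interval: [2.634688, 2.649219]

After 6 iteration(s), the approximation is c_6 = 2.649219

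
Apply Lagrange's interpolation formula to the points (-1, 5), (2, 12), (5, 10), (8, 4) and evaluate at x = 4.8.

Lagrange interpolation formula:
P(x) = Σ yᵢ × Lᵢ(x)
where Lᵢ(x) = Π_{j≠i} (x - xⱼ)/(xᵢ - xⱼ)

L_0(4.8) = (4.8 - 2)/(-1 - 2) × (4.8 - 5)/(-1 - 5) × (4.8 - 8)/(-1 - 8) = -0.011062
L_1(4.8) = (4.8 - (-1))/(2 - (-1)) × (4.8 - 5)/(2 - 5) × (4.8 - 8)/(2 - 8) = 0.068741
L_2(4.8) = (4.8 - (-1))/(5 - (-1)) × (4.8 - 2)/(5 - 2) × (4.8 - 8)/(5 - 8) = 0.962370
L_3(4.8) = (4.8 - (-1))/(8 - (-1)) × (4.8 - 2)/(8 - 2) × (4.8 - 5)/(8 - 5) = -0.020049

P(4.8) = 5×L_0(4.8) + 12×L_1(4.8) + 10×L_2(4.8) + 4×L_3(4.8)
P(4.8) = 10.313086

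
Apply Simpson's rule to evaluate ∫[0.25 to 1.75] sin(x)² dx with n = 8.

f(x) = sin(x)²
a = 0.25, b = 1.75, n = 8
h = (b - a)/n = 0.187500

Simpson's rule: (h/3)[f(x₀) + 4f(x₁) + 2f(x₂) + ... + f(xₙ)]

x_0 = 0.2500, f(x_0) = 0.061209, coefficient = 1
x_1 = 0.4375, f(x_1) = 0.179502, coefficient = 4
x_2 = 0.6250, f(x_2) = 0.342339, coefficient = 2
x_3 = 0.8125, f(x_3) = 0.527089, coefficient = 4
x_4 = 1.0000, f(x_4) = 0.708073, coefficient = 2
x_5 = 1.1875, f(x_5) = 0.860139, coefficient = 4
x_6 = 1.3750, f(x_6) = 0.962151, coefficient = 2
x_7 = 1.5625, f(x_7) = 0.999931, coefficient = 4
x_8 = 1.7500, f(x_8) = 0.968228, coefficient = 1

I ≈ (0.187500/3) × 15.321206 = 0.957575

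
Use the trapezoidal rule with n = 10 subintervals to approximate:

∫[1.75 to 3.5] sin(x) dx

f(x) = sin(x)
a = 1.75, b = 3.5, n = 10
h = (b - a)/n = 0.175000

Trapezoidal rule: (h/2)[f(x₀) + 2f(x₁) + 2f(x₂) + ... + f(xₙ)]

x_0 = 1.7500, f(x_0) = 0.983986, coefficient = 1
x_1 = 1.9250, f(x_1) = 0.937923, coefficient = 2
x_2 = 2.1000, f(x_2) = 0.863209, coefficient = 2
x_3 = 2.2750, f(x_3) = 0.762127, coefficient = 2
x_4 = 2.4500, f(x_4) = 0.637765, coefficient = 2
x_5 = 2.6250, f(x_5) = 0.493920, coefficient = 2
x_6 = 2.8000, f(x_6) = 0.334988, coefficient = 2
x_7 = 2.9750, f(x_7) = 0.165823, coefficient = 2
x_8 = 3.1500, f(x_8) = -0.008407, coefficient = 2
x_9 = 3.3250, f(x_9) = -0.182381, coefficient = 2
x_10 = 3.5000, f(x_10) = -0.350783, coefficient = 1

I ≈ (0.175000/2) × 8.643139 = 0.756275
Exact value: 0.758211
Error: 0.001936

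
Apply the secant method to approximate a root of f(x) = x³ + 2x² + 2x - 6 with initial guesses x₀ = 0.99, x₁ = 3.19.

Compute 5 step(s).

f(x) = x³ + 2x² + 2x - 6
x₀ = 0.99, x₁ = 3.19

Secant formula: x_{n+1} = x_n - f(x_n)(x_n - x_{n-1})/(f(x_n) - f(x_{n-1}))

Iteration 1:
  f(0.990000) = -1.089501
  f(3.190000) = 53.193959
  x_2 = 3.190000 - 53.193959×(3.190000 - 0.990000)/(53.193959 - (-1.089501))
       = 1.034155
Iteration 2:
  f(3.190000) = 53.193959
  f(1.034155) = -0.686730
  x_3 = 1.034155 - (-0.686730)×(1.034155 - 3.190000)/(-0.686730 - 53.193959)
       = 1.061632
Iteration 3:
  f(1.034155) = -0.686730
  f(1.061632) = -0.426082
  x_4 = 1.061632 - (-0.426082)×(1.061632 - 1.034155)/(-0.426082 - (-0.686730))
       = 1.106549
Iteration 4:
  f(1.061632) = -0.426082
  f(1.106549) = 0.016916
  x_5 = 1.106549 - 0.016916×(1.106549 - 1.061632)/(0.016916 - (-0.426082))
       = 1.104834
Iteration 5:
  f(1.106549) = 0.016916
  f(1.104834) = -0.000391
  x_6 = 1.104834 - (-0.000391)×(1.104834 - 1.106549)/(-0.000391 - 0.016916)
       = 1.104873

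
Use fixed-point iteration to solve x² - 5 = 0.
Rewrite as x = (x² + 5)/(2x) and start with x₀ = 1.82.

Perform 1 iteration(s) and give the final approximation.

Equation: x² - 5 = 0
Fixed-point form: x = (x² + 5)/(2x)
x₀ = 1.82

x_1 = g(1.820000) = 2.283626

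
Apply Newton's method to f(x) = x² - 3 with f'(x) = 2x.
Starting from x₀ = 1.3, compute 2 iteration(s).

f(x) = x² - 3
f'(x) = 2x
x₀ = 1.3

Newton-Raphson formula: x_{n+1} = x_n - f(x_n)/f'(x_n)

Iteration 1:
  f(1.300000) = -1.310000
  f'(1.300000) = 2.600000
  x_1 = 1.300000 - (-1.310000)/2.600000 = 1.803846
Iteration 2:
  f(1.803846) = 0.253861
  f'(1.803846) = 3.607692
  x_2 = 1.803846 - 0.253861/3.607692 = 1.733480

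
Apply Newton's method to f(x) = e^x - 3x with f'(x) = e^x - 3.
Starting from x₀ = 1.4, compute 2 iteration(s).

f(x) = e^x - 3x
f'(x) = e^x - 3
x₀ = 1.4

Newton-Raphson formula: x_{n+1} = x_n - f(x_n)/f'(x_n)

Iteration 1:
  f(1.400000) = -0.144800
  f'(1.400000) = 1.055200
  x_1 = 1.400000 - (-0.144800)/1.055200 = 1.537225
Iteration 2:
  f(1.537225) = 0.039989
  f'(1.537225) = 1.651665
  x_2 = 1.537225 - 0.039989/1.651665 = 1.513014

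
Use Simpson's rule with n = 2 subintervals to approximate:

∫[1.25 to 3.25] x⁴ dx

f(x) = x⁴
a = 1.25, b = 3.25, n = 2
h = (b - a)/n = 1.000000

Simpson's rule: (h/3)[f(x₀) + 4f(x₁) + 2f(x₂) + ... + f(xₙ)]

x_0 = 1.2500, f(x_0) = 2.441406, coefficient = 1
x_1 = 2.2500, f(x_1) = 25.628906, coefficient = 4
x_2 = 3.2500, f(x_2) = 111.566406, coefficient = 1

I ≈ (1.000000/3) × 216.523438 = 72.174479
Exact value: 71.907813
Error: 0.266667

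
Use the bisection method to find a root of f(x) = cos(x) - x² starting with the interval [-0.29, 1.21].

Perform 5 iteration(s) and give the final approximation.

f(x) = cos(x) - x²
Initial interval: [-0.29, 1.21]

Iteration 1:
  c_1 = (-0.290000 + 1.210000)/2 = 0.460000
  f(c_1) = f(0.460000) = 0.684452
  f(a) × f(c) ≥ 0, new interval: [0.460000, 1.210000]
Iteration 2:
  c_2 = (0.460000 + 1.210000)/2 = 0.835000
  f(c_2) = f(0.835000) = -0.026047
  f(a) × f(c) < 0, new interval: [0.460000, 0.835000]
Iteration 3:
  c_3 = (0.460000 + 0.835000)/2 = 0.647500
  f(c_3) = f(0.647500) = 0.378338
  f(a) × f(c) ≥ 0, new interval: [0.647500, 0.835000]
Iteration 4:
  c_4 = (0.647500 + 0.835000)/2 = 0.741250
  f(c_4) = f(0.741250) = 0.188174
  f(a) × f(c) ≥ 0, new interval: [0.741250, 0.835000]
Iteration 5:
  c_5 = (0.741250 + 0.835000)/2 = 0.788125
  f(c_5) = f(0.788125) = 0.084035
  f(a) × f(c) ≥ 0, new interval: [0.788125, 0.835000]

After 5 iteration(s), the approximation is c_5 = 0.788125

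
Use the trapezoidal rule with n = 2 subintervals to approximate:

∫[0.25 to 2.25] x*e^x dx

f(x) = x*e^x
a = 0.25, b = 2.25, n = 2
h = (b - a)/n = 1.000000

Trapezoidal rule: (h/2)[f(x₀) + 2f(x₁) + 2f(x₂) + ... + f(xₙ)]

x_0 = 0.2500, f(x_0) = 0.321006, coefficient = 1
x_1 = 1.2500, f(x_1) = 4.362929, coefficient = 2
x_2 = 2.2500, f(x_2) = 21.347406, coefficient = 1

I ≈ (1.000000/2) × 30.394269 = 15.197135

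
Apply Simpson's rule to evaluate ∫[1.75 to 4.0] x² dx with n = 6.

f(x) = x²
a = 1.75, b = 4.0, n = 6
h = (b - a)/n = 0.375000

Simpson's rule: (h/3)[f(x₀) + 4f(x₁) + 2f(x₂) + ... + f(xₙ)]

x_0 = 1.7500, f(x_0) = 3.062500, coefficient = 1
x_1 = 2.1250, f(x_1) = 4.515625, coefficient = 4
x_2 = 2.5000, f(x_2) = 6.250000, coefficient = 2
x_3 = 2.8750, f(x_3) = 8.265625, coefficient = 4
x_4 = 3.2500, f(x_4) = 10.562500, coefficient = 2
x_5 = 3.6250, f(x_5) = 13.140625, coefficient = 4
x_6 = 4.0000, f(x_6) = 16.000000, coefficient = 1

I ≈ (0.375000/3) × 156.375000 = 19.546875
Exact value: 19.546875
Error: 0.000000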